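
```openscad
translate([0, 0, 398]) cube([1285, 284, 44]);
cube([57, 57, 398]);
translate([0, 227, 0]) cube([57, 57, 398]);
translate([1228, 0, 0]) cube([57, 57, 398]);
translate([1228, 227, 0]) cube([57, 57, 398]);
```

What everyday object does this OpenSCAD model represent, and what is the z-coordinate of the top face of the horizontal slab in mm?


A bench. The seat-top height is 442 mm.

A long slab on four corner posts — a bench. The slab sits at z = 398 with thickness 44, so the top is 398 + 44 = 442 mm.


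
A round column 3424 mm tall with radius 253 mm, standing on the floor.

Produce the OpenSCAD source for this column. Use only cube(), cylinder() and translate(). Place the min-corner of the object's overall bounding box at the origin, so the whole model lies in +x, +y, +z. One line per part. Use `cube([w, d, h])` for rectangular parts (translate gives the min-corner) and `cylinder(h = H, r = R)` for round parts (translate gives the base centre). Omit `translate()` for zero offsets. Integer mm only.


translate([253, 253, 0]) cylinder(h = 3424, r = 253);


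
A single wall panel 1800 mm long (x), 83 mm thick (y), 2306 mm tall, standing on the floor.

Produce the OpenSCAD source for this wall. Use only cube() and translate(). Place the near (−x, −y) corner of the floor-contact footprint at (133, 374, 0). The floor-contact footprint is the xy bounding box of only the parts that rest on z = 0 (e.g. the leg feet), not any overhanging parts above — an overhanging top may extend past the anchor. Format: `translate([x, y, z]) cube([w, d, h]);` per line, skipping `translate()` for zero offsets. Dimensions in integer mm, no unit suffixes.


translate([133, 374, 0]) cube([1800, 83, 2306]);


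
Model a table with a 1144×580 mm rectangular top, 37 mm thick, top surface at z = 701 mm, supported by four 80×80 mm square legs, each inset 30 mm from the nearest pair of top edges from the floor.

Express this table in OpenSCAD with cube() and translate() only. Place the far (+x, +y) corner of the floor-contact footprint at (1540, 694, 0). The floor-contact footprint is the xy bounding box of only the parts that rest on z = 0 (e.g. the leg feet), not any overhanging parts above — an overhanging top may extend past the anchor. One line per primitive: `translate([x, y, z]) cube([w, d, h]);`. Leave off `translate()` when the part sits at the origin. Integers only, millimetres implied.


translate([426, 144, 664]) cube([1144, 580, 37]);
translate([456, 174, 0]) cube([80, 80, 664]);
translate([1460, 174, 0]) cube([80, 80, 664]);
translate([456, 614, 0]) cube([80, 80, 664]);
translate([1460, 614, 0]) cube([80, 80, 664]);


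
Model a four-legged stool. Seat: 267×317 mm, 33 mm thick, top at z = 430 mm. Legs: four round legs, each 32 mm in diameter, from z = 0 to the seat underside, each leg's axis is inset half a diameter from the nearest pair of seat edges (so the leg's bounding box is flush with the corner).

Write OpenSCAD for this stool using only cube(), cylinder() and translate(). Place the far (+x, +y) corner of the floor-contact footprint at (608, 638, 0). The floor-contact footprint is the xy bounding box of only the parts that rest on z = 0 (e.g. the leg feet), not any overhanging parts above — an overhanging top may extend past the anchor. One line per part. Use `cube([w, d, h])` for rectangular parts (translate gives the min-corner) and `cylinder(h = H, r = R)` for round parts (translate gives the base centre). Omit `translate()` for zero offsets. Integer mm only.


translate([341, 321, 397]) cube([267, 317, 33]);
translate([357, 337, 0]) cylinder(h = 397, r = 16);
translate([592, 337, 0]) cylinder(h = 397, r = 16);
translate([357, 622, 0]) cylinder(h = 397, r = 16);
translate([592, 622, 0]) cylinder(h = 397, r = 16);


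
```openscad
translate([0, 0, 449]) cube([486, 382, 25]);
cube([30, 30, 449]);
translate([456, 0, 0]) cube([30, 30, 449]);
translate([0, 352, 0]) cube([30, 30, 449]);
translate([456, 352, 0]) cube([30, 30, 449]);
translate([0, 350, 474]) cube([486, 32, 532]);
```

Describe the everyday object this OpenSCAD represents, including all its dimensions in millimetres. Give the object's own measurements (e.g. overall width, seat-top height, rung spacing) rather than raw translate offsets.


A chair. The seat is a 486×382×25 mm slab with its top at z = 474 mm, on four 30×30 mm corner legs (flush with the seat edges, standing on z = 0). A flat backrest 32 mm thick, 532 mm tall, spans the full seat width and rises from the seat top along its +y edge, rear face flush with the rear of the seat.


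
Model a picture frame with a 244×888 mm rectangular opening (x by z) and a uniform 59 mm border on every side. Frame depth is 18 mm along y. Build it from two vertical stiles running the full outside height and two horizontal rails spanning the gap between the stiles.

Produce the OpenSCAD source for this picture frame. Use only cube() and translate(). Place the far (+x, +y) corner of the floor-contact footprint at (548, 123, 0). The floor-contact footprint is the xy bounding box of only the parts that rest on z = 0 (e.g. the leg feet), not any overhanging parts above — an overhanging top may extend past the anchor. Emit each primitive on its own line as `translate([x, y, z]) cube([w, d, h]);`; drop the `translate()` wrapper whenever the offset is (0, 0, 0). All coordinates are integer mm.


translate([186, 105, 0]) cube([59, 18, 1006]);
translate([489, 105, 0]) cube([59, 18, 1006]);
translate([245, 105, 0]) cube([244, 18, 59]);
translate([245, 105, 947]) cube([244, 18, 59]);


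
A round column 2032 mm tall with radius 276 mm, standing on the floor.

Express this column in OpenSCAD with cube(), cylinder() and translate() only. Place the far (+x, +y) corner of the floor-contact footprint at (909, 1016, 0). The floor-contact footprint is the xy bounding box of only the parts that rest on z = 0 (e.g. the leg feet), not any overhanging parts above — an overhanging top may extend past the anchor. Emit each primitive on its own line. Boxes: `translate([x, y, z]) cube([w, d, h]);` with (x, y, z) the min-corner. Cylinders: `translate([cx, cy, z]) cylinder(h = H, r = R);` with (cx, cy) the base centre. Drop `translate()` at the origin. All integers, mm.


translate([633, 740, 0]) cylinder(h = 2032, r = 276);


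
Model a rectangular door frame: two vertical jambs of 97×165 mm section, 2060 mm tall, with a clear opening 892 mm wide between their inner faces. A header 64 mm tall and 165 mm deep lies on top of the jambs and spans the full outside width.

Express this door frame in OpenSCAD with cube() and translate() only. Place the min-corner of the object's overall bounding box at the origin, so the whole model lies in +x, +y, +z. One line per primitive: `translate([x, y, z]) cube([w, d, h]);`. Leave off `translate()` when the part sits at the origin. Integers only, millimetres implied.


cube([97, 165, 2060]);
translate([989, 0, 0]) cube([97, 165, 2060]);
translate([0, 0, 2060]) cube([1086, 165, 64]);


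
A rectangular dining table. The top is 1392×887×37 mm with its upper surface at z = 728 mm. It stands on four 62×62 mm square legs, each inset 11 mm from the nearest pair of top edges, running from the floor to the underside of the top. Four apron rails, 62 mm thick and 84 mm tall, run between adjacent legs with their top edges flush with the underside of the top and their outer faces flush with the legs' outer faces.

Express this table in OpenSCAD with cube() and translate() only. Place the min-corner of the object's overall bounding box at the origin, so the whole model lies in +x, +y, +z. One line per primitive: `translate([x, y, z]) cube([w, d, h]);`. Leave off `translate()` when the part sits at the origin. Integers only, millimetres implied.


// leg_h = 728 - 37 = 691
// apron z = 691 - 84 = 607
translate([0, 0, 691]) cube([1392, 887, 37]);
translate([11, 11, 0]) cube([62, 62, 691]);
translate([1319, 11, 0]) cube([62, 62, 691]);
translate([11, 814, 0]) cube([62, 62, 691]);
translate([1319, 814, 0]) cube([62, 62, 691]);
translate([73, 11, 607]) cube([1246, 62, 84]);
translate([73, 814, 607]) cube([1246, 62, 84]);
translate([11, 73, 607]) cube([62, 741, 84]);
translate([1319, 73, 607]) cube([62, 741, 84]);


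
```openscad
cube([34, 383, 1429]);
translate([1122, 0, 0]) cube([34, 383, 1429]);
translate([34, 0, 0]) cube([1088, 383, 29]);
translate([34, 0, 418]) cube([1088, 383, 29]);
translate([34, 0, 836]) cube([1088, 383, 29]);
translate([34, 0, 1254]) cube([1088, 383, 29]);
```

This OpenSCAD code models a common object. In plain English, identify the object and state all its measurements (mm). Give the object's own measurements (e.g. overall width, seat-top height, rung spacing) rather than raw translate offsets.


An open bookshelf. Two side panels, each 34 mm thick, 383 mm deep and 1429 mm tall, stand 1156 mm apart (outside-to-outside). Between them sit 4 shelves, each 29 mm thick and 383 mm deep, spanning the full gap between the sides. The bottom shelf rests on the floor (its underside at z = 0) and the clear gap between one shelf's top and the next shelf's underside is 389 mm.


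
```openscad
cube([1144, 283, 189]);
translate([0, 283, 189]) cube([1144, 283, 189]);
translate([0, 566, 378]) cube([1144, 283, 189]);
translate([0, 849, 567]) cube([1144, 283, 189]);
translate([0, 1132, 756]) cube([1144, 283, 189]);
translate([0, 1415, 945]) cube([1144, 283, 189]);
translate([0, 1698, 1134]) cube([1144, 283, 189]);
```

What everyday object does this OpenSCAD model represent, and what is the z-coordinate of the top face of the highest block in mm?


A staircase. The total rise is 1323 mm.

7 identical blocks, each offset up and back from the previous — a staircase. Each step is 189 mm tall and there are 7 of them, so the total rise is 7 × 189 = 1323 mm.


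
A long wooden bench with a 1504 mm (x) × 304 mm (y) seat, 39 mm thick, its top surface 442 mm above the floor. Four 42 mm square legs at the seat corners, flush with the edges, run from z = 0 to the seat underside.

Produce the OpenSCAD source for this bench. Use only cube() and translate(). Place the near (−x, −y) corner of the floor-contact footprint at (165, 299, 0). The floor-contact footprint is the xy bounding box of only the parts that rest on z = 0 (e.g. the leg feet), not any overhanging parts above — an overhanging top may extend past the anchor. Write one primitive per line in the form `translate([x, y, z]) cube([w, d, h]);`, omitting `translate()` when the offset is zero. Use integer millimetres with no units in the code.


translate([165, 299, 403]) cube([1504, 304, 39]);
translate([165, 299, 0]) cube([42, 42, 403]);
translate([165, 561, 0]) cube([42, 42, 403]);
translate([1627, 299, 0]) cube([42, 42, 403]);
translate([1627, 561, 0]) cube([42, 42, 403]);


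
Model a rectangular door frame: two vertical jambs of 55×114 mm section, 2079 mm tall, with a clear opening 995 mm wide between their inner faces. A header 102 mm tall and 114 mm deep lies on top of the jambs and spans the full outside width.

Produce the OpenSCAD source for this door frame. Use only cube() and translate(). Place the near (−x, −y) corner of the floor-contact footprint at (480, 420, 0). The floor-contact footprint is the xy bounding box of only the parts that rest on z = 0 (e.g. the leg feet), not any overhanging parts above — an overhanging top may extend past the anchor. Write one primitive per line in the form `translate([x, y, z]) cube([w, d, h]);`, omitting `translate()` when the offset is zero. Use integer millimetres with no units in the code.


translate([480, 420, 0]) cube([55, 114, 2079]);
translate([1530, 420, 0]) cube([55, 114, 2079]);
translate([480, 420, 2079]) cube([1105, 114, 102]);


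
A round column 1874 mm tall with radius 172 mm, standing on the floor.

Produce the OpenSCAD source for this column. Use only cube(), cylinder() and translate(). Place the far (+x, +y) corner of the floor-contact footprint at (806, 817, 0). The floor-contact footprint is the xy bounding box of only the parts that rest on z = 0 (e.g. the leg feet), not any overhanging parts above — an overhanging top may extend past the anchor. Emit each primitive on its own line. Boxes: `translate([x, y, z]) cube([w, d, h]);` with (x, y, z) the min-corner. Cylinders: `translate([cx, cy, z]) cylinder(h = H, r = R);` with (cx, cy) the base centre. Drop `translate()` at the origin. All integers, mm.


translate([634, 645, 0]) cylinder(h = 1874, r = 172);


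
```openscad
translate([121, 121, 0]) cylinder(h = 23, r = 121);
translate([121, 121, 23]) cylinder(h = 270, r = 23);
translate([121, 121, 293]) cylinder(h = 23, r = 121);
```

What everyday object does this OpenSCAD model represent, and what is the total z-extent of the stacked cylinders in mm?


A spool. The overall height is 316 mm.

Three coaxial cylinders, large–small–large — a spool. Two 23 mm flanges and a 270 mm core give 23 + 270 + 23 = 316 mm.


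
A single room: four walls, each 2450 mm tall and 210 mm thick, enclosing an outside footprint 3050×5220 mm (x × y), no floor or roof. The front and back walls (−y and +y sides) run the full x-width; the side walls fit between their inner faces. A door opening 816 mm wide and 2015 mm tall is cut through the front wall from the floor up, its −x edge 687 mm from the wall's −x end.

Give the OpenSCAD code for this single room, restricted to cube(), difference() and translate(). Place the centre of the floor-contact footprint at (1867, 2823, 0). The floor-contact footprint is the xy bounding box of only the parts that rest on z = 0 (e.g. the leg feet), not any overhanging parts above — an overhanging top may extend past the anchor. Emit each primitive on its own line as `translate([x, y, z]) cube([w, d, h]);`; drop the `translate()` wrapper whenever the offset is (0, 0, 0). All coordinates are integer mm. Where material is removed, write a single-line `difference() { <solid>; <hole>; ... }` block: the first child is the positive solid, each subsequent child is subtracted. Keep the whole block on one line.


difference() { translate([342, 213, 0]) cube([3050, 210, 2450]); translate([1029, 213, 0]) cube([816, 210, 2015]); }
translate([342, 5223, 0]) cube([3050, 210, 2450]);
translate([342, 423, 0]) cube([210, 4800, 2450]);
translate([3182, 423, 0]) cube([210, 4800, 2450]);


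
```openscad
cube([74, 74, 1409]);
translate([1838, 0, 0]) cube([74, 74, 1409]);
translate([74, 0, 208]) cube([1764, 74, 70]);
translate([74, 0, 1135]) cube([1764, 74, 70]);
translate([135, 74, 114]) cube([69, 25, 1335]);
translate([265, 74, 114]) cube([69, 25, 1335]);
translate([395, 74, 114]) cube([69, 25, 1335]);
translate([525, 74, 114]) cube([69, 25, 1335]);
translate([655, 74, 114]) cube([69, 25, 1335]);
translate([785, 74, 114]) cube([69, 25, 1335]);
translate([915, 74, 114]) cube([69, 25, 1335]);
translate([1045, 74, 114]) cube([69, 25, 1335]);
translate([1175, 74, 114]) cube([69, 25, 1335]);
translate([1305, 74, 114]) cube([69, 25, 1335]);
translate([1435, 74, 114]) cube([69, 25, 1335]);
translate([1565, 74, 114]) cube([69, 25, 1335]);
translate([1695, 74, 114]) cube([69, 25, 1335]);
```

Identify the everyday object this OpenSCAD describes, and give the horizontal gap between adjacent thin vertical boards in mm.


A fence section. The picket gap is 61 mm.

Two posts, two rails, 13 pickets — a fence section. Span 1764 mm holds 13 pickets of 69 mm with 14 equal gaps: ⌊(1764 − 13·69) / 14⌋ = 61 mm.


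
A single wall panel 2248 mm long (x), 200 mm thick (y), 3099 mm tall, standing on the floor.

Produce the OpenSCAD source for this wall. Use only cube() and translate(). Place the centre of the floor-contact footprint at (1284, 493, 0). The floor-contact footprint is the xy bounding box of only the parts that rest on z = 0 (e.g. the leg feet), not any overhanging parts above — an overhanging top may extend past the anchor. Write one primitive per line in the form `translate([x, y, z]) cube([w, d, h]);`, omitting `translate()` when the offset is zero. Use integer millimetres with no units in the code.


translate([160, 393, 0]) cube([2248, 200, 3099]);


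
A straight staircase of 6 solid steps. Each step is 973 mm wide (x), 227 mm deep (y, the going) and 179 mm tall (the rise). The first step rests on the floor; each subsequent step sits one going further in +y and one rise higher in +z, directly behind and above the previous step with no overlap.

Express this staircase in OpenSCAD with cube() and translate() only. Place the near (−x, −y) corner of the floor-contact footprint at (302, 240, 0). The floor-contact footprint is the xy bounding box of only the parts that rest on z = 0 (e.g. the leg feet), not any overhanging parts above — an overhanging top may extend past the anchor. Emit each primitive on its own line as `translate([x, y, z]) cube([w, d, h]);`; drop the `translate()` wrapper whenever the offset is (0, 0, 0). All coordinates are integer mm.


translate([302, 240, 0]) cube([973, 227, 179]);
translate([302, 467, 179]) cube([973, 227, 179]);
translate([302, 694, 358]) cube([973, 227, 179]);
translate([302, 921, 537]) cube([973, 227, 179]);
translate([302, 1148, 716]) cube([973, 227, 179]);
translate([302, 1375, 895]) cube([973, 227, 179]);


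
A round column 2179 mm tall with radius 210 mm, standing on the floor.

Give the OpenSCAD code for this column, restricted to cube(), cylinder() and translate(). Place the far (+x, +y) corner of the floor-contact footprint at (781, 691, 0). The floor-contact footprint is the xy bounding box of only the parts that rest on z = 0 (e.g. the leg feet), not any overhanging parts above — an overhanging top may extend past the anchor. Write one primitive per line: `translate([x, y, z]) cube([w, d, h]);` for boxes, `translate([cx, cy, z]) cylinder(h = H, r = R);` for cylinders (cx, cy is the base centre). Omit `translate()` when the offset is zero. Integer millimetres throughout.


translate([571, 481, 0]) cylinder(h = 2179, r = 210);


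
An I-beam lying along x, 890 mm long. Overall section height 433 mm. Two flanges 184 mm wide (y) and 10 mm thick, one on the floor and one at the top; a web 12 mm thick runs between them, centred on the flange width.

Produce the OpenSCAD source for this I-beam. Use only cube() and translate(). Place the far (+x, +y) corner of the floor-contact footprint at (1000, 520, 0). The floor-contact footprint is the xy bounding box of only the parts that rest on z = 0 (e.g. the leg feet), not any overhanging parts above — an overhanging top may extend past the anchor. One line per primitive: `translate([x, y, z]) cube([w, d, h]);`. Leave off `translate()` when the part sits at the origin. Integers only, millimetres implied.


translate([110, 336, 0]) cube([890, 184, 10]);
translate([110, 422, 10]) cube([890, 12, 413]);
translate([110, 336, 423]) cube([890, 184, 10]);


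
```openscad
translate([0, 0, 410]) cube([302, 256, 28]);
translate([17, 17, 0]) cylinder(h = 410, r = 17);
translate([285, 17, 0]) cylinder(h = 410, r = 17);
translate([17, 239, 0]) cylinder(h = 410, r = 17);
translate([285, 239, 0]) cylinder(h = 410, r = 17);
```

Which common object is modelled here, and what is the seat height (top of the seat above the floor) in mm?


A stool. The seat height is 438 mm.

A 302×256×28 slab at z = 410 on four corner cylinders — a stool. The seat top is 410 + 28 = 438 mm.


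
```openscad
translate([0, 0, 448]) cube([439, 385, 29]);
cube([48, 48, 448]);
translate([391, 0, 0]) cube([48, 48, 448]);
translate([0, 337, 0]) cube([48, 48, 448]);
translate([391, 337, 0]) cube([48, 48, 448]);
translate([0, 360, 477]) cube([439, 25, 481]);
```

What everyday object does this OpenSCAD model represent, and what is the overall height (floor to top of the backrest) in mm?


A chair. The overall height is 958 mm.

A slab on four corner posts with a tall panel at the back — a chair. The seat slab sits at z = 448 with thickness 29, and the 481 mm backrest starts at the seat top, so the overall height is 448 + 29 + 481 = 958 mm.


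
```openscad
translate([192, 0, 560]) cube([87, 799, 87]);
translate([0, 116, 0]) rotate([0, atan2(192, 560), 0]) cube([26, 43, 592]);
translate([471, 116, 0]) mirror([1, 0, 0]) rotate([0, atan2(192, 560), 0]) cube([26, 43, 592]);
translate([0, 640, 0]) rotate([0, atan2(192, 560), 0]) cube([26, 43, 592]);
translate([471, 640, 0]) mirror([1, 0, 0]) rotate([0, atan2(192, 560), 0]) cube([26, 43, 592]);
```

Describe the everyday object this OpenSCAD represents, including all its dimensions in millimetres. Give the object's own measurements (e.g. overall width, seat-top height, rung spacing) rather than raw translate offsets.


A sawhorse. A 87×799×87 mm beam (x, y, z) sits on two A-frame leg pairs. Each pair is two raked legs of 26×43 mm section (43 mm along y) splaying symmetrically in x. Each leg rises 560 mm vertically over 192 mm of horizontal reach and is 592 mm long along its own axis. Every leg's outer bottom edge rests on the floor and its outer top edge meets a bottom edge of the beam — the left legs (tilting toward +x) meet the beam's −x bottom edge, the right legs (their mirror images, tilting toward −x) meet its +x bottom edge — so the leg tops tuck under the beam, the beam's underside is 560 mm above the floor, and the feet are 471 mm apart outside-to-outside with the beam centred between them. The two leg pairs are set in 116 mm from either end of the beam.


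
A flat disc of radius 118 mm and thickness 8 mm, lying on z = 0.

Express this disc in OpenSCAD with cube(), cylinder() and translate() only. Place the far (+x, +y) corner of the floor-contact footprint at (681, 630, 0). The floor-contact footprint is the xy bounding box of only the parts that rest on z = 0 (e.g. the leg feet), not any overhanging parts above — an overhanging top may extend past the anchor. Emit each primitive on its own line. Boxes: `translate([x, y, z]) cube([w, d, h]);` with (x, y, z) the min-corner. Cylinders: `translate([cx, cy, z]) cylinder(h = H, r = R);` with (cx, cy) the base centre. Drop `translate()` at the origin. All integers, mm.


translate([563, 512, 0]) cylinder(h = 8, r = 118);


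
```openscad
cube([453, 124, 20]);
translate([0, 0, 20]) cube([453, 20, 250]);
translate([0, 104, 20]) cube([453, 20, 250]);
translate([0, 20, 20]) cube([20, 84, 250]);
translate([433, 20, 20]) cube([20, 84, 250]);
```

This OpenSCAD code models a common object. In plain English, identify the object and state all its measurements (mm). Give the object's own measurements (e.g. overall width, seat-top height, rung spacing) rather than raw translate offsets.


An open-topped rectangular box: outside dimensions 453×124×270 mm, with a uniform wall and base thickness of 20 mm. The base is a full 453×124 slab on the floor; four walls sit on top of the base. The front and back walls (the −y and +y sides) span the full width; the two side walls fit between them.


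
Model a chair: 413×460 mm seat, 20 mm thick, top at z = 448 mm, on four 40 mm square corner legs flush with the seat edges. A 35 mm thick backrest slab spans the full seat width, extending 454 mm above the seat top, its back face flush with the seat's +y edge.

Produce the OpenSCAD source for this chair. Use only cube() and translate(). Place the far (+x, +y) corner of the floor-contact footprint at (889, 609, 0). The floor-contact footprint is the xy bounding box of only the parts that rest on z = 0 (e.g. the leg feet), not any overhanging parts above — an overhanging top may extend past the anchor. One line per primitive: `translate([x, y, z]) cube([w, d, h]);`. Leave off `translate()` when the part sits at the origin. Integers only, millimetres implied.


translate([476, 149, 428]) cube([413, 460, 20]);
translate([476, 149, 0]) cube([40, 40, 428]);
translate([849, 149, 0]) cube([40, 40, 428]);
translate([476, 569, 0]) cube([40, 40, 428]);
translate([849, 569, 0]) cube([40, 40, 428]);
translate([476, 574, 448]) cube([413, 35, 454]);


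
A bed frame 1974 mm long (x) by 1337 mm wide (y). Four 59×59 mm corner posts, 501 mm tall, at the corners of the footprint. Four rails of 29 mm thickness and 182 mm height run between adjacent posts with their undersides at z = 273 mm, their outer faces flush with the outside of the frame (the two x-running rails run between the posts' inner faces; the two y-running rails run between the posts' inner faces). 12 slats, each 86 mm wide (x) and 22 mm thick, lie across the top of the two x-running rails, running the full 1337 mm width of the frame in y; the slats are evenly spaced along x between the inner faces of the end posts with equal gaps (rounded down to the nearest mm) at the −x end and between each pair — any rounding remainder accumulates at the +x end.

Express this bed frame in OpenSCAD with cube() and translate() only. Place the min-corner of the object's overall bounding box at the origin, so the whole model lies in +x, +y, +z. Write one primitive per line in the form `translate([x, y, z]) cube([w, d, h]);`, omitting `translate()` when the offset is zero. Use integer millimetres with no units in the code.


cube([59, 59, 501]);
translate([0, 1278, 0]) cube([59, 59, 501]);
translate([1915, 0, 0]) cube([59, 59, 501]);
translate([1915, 1278, 0]) cube([59, 59, 501]);
translate([59, 0, 273]) cube([1856, 29, 182]);
translate([59, 1308, 273]) cube([1856, 29, 182]);
translate([0, 59, 273]) cube([29, 1219, 182]);
translate([1945, 59, 273]) cube([29, 1219, 182]);
translate([122, 0, 455]) cube([86, 1337, 22]);
translate([271, 0, 455]) cube([86, 1337, 22]);
translate([420, 0, 455]) cube([86, 1337, 22]);
translate([569, 0, 455]) cube([86, 1337, 22]);
translate([718, 0, 455]) cube([86, 1337, 22]);
translate([867, 0, 455]) cube([86, 1337, 22]);
translate([1016, 0, 455]) cube([86, 1337, 22]);
translate([1165, 0, 455]) cube([86, 1337, 22]);
translate([1314, 0, 455]) cube([86, 1337, 22]);
translate([1463, 0, 455]) cube([86, 1337, 22]);
translate([1612, 0, 455]) cube([86, 1337, 22]);
translate([1761, 0, 455]) cube([86, 1337, 22]);


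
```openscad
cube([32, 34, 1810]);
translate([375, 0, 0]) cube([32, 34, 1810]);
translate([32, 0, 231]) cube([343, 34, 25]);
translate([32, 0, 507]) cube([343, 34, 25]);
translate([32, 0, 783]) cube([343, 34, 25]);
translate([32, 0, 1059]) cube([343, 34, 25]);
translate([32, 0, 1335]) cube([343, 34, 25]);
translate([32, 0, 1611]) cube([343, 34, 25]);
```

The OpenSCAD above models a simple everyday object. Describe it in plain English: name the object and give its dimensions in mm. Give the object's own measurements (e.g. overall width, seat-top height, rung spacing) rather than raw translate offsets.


A straight ladder. Two 32×34 mm vertical rails, 1810 mm tall, stand 407 mm apart (outside-to-outside) with their front faces coplanar on the −y side. 6 rungs, each 34 mm deep and 25 mm tall, span between the inner faces of the rails, front faces flush with the rails. The lowest rung's underside is at z = 231 mm and rungs are spaced 276 mm apart (underside to underside).


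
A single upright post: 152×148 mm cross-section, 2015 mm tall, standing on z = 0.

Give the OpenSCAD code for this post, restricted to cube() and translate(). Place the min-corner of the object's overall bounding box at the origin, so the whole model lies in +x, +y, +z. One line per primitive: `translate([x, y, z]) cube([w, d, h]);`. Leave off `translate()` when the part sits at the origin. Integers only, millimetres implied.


cube([152, 148, 2015]);


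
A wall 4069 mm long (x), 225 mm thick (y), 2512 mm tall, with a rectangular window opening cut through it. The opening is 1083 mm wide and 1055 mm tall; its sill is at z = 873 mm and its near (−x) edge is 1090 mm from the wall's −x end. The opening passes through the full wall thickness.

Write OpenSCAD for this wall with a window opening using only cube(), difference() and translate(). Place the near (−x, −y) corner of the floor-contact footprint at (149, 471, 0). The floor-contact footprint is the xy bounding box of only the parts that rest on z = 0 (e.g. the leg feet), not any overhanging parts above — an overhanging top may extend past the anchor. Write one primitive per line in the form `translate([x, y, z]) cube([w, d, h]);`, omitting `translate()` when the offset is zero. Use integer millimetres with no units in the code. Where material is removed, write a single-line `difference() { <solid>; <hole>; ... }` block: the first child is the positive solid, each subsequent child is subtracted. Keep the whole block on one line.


difference() { translate([149, 471, 0]) cube([4069, 225, 2512]); translate([1239, 471, 873]) cube([1083, 225, 1055]); }


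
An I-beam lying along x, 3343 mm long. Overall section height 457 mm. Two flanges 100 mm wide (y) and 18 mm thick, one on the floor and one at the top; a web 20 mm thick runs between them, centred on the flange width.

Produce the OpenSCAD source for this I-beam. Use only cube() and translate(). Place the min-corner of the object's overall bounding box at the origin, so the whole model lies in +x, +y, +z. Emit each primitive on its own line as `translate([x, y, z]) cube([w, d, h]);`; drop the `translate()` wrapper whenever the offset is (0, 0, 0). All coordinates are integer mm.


cube([3343, 100, 18]);
translate([0, 40, 18]) cube([3343, 20, 421]);
translate([0, 0, 439]) cube([3343, 100, 18]);


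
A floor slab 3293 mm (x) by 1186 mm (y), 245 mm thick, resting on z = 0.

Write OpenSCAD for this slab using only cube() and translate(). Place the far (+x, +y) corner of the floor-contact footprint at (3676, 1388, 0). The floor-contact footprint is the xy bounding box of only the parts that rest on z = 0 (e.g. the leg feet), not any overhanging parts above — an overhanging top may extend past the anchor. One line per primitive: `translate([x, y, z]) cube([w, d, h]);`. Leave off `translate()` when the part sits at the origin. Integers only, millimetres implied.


translate([383, 202, 0]) cube([3293, 1186, 245]);


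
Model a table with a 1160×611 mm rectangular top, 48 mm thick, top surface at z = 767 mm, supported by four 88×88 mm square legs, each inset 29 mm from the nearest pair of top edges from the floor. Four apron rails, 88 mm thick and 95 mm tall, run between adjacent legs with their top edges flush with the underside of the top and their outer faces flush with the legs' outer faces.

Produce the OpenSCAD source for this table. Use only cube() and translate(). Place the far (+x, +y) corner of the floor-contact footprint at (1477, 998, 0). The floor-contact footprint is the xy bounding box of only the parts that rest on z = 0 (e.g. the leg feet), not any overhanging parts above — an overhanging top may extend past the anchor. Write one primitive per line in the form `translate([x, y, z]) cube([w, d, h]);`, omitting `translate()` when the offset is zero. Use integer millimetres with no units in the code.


translate([346, 416, 719]) cube([1160, 611, 48]);
translate([375, 445, 0]) cube([88, 88, 719]);
translate([1389, 445, 0]) cube([88, 88, 719]);
translate([375, 910, 0]) cube([88, 88, 719]);
translate([1389, 910, 0]) cube([88, 88, 719]);
translate([463, 445, 624]) cube([926, 88, 95]);
translate([463, 910, 624]) cube([926, 88, 95]);
translate([375, 533, 624]) cube([88, 377, 95]);
translate([1389, 533, 624]) cube([88, 377, 95]);


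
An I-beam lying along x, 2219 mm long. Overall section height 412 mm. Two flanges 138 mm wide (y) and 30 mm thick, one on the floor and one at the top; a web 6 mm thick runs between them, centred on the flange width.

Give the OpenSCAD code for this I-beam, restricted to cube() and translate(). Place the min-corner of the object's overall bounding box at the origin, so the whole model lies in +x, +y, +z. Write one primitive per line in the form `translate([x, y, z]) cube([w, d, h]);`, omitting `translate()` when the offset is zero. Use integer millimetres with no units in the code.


cube([2219, 138, 30]);
translate([0, 66, 30]) cube([2219, 6, 352]);
translate([0, 0, 382]) cube([2219, 138, 30]);


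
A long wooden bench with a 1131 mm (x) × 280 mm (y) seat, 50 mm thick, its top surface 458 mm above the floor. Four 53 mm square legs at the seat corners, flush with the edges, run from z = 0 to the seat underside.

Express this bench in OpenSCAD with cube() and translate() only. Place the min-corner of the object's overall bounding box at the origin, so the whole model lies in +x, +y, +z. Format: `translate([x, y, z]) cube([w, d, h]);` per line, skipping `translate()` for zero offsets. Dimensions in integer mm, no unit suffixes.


translate([0, 0, 408]) cube([1131, 280, 50]);
cube([53, 53, 408]);
translate([0, 227, 0]) cube([53, 53, 408]);
translate([1078, 0, 0]) cube([53, 53, 408]);
translate([1078, 227, 0]) cube([53, 53, 408]);


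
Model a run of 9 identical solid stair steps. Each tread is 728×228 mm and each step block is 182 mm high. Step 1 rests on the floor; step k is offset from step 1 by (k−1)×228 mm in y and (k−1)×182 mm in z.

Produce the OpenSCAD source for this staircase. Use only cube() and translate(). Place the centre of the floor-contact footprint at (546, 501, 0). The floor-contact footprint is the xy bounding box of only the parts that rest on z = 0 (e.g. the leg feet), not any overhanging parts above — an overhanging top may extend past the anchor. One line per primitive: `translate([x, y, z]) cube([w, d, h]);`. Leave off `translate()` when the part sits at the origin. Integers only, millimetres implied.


translate([182, 387, 0]) cube([728, 228, 182]);
translate([182, 615, 182]) cube([728, 228, 182]);
translate([182, 843, 364]) cube([728, 228, 182]);
translate([182, 1071, 546]) cube([728, 228, 182]);
translate([182, 1299, 728]) cube([728, 228, 182]);
translate([182, 1527, 910]) cube([728, 228, 182]);
translate([182, 1755, 1092]) cube([728, 228, 182]);
translate([182, 1983, 1274]) cube([728, 228, 182]);
translate([182, 2211, 1456]) cube([728, 228, 182]);


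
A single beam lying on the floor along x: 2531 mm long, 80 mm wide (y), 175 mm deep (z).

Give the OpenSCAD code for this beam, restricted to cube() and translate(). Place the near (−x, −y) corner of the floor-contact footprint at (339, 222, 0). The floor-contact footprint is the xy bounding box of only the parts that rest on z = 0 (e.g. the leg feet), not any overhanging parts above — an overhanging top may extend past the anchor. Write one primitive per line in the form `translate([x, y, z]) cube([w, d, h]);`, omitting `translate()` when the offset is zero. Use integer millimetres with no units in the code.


translate([339, 222, 0]) cube([2531, 80, 175]);


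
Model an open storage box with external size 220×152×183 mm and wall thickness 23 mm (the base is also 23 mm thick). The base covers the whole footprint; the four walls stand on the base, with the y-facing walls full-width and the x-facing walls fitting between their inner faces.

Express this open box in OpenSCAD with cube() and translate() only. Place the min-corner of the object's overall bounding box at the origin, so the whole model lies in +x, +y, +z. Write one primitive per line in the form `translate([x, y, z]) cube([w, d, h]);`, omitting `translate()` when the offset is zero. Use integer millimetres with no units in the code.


cube([220, 152, 23]);
translate([0, 0, 23]) cube([220, 23, 160]);
translate([0, 129, 23]) cube([220, 23, 160]);
translate([0, 23, 23]) cube([23, 106, 160]);
translate([197, 23, 23]) cube([23, 106, 160]);


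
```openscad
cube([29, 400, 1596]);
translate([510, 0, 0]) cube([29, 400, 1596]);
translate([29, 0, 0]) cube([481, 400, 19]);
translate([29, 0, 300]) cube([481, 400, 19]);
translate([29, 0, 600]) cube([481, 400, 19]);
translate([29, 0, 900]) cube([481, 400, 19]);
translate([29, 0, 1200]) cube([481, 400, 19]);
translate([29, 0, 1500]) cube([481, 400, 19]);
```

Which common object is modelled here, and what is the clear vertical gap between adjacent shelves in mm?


A bookshelf. The clear shelf gap is 281 mm.

Two tall side panels with 6 horizontal boards between them — a bookshelf. The first two shelf undersides are at z = 0 and z = 300; with shelf thickness 19, the clear gap is 300 − 0 − 19 = 281 mm.


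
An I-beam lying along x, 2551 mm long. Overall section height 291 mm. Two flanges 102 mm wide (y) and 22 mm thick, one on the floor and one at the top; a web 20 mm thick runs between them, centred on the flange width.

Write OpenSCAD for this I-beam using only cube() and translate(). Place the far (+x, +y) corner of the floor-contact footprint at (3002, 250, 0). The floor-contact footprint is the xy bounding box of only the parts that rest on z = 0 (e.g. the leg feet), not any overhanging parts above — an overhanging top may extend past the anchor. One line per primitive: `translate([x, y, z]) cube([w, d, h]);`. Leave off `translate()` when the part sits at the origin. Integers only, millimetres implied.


translate([451, 148, 0]) cube([2551, 102, 22]);
translate([451, 189, 22]) cube([2551, 20, 247]);
translate([451, 148, 269]) cube([2551, 102, 22]);


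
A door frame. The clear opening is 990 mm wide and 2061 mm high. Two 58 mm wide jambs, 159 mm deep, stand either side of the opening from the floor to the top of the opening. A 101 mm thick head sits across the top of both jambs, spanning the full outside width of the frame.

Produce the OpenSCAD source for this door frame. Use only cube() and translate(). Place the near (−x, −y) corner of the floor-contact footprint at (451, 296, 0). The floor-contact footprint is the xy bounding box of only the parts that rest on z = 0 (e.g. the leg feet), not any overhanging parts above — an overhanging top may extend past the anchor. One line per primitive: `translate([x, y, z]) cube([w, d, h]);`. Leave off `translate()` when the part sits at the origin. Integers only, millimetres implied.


translate([451, 296, 0]) cube([58, 159, 2061]);
translate([1499, 296, 0]) cube([58, 159, 2061]);
translate([451, 296, 2061]) cube([1106, 159, 101]);


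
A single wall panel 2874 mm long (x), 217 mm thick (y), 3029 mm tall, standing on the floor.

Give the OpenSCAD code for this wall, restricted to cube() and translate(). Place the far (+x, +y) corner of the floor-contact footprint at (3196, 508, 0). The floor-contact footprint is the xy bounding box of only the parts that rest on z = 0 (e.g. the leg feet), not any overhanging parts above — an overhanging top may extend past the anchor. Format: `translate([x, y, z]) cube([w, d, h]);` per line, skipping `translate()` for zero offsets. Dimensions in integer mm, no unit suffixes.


translate([322, 291, 0]) cube([2874, 217, 3029]);


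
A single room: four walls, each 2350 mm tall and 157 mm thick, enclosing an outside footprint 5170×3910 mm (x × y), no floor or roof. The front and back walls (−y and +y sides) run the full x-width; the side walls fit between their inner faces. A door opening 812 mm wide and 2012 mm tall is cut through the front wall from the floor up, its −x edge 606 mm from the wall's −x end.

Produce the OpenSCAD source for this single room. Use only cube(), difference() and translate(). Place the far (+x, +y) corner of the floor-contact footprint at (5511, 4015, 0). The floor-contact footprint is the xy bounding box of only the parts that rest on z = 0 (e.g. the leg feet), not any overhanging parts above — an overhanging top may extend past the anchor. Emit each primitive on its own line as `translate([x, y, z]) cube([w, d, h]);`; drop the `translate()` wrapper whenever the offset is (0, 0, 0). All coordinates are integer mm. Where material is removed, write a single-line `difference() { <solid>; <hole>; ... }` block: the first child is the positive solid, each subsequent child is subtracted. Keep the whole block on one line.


difference() { translate([341, 105, 0]) cube([5170, 157, 2350]); translate([947, 105, 0]) cube([812, 157, 2012]); }
translate([341, 3858, 0]) cube([5170, 157, 2350]);
translate([341, 262, 0]) cube([157, 3596, 2350]);
translate([5354, 262, 0]) cube([157, 3596, 2350]);


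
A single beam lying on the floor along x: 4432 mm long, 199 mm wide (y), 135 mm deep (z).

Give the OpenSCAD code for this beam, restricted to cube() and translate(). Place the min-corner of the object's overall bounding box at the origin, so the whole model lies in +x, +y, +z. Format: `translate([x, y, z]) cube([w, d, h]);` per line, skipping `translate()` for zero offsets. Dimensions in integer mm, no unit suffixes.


cube([4432, 199, 135]);
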